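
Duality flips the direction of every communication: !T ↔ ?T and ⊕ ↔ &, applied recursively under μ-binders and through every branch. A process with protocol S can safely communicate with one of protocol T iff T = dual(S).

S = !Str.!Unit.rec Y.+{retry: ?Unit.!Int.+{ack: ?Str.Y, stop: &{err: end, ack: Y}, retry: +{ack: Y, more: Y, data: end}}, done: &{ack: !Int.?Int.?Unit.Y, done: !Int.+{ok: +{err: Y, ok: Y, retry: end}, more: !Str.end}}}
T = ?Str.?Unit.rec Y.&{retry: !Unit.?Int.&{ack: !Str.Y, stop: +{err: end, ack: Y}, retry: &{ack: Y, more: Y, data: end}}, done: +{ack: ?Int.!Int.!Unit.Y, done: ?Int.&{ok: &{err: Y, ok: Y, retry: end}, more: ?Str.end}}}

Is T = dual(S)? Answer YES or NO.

YES

!Str ‖ ?Str  match
  !Unit ‖ ?Unit  match
    rec Y ‖ rec Y  match (μ self-dual)
      +{retry,done} ‖ &{retry,done}  match label sets agree
        • retry:
          ?Unit ‖ !Unit  match
            !Int ‖ ?Int  match
              +{ack,stop,retry} ‖ &{ack,stop,retry}  match label sets agree
                • ack:
                  ?Str ‖ !Str  match
                    Y ‖ Y  match
                • stop:
                  &{err,ack} ‖ +{err,ack}  match label sets agree
                    • err:
                      end ‖ end  match
                    • ack:
                      Y ‖ Y  match
                • retry:
                  +{ack,more,data} ‖ &{ack,more,data}  match label sets agree
                    • ack:
                      Y ‖ Y  match
                    • more:
                      Y ‖ Y  match
                    • data:
                      end ‖ end  match
        • done:
          &{ack,done} ‖ +{ack,done}  match label sets agree
            • ack:
              !Int ‖ ?Int  match
                ?Int ‖ !Int  match
                  ?Unit ‖ !Unit  match
                    Y ‖ Y  match
            • done:
              !Int ‖ ?Int  match
                +{ok,more} ‖ &{ok,more}  match label sets agree
                  • ok:
                    +{err,ok,retry} ‖ &{err,ok,retry}  match label sets agree
                      • err:
                        Y ‖ Y  match
                      • ok:
                        Y ‖ Y  match
                      • retry:
                        end ‖ end  match
                  • more:
                    !Str ‖ ?Str  match
                      end ‖ end  match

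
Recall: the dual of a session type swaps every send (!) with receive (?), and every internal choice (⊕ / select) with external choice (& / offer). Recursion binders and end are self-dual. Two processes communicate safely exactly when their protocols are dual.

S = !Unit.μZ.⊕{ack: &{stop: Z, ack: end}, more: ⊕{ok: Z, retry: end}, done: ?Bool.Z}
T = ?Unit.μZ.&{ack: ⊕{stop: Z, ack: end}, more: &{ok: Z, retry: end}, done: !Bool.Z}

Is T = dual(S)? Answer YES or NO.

YES

!Unit | ?Unit  match
  μZ | μZ  match (μ self-dual)
    ⊕{ack,more,done} | &{ack,more,done}  match label sets agree
      • ack:
        &{stop,ack} | ⊕{stop,ack}  match label sets agree
          • stop:
            Z | Z  match
          • ack:
            end | end  match
      • more:
        ⊕{ok,retry} | &{ok,retry}  match label sets agree
          • ok:
            Z | Z  match
          • retry:
            end | end  match
      • done:
        ?Bool | !Bool  match
          Z | Z  match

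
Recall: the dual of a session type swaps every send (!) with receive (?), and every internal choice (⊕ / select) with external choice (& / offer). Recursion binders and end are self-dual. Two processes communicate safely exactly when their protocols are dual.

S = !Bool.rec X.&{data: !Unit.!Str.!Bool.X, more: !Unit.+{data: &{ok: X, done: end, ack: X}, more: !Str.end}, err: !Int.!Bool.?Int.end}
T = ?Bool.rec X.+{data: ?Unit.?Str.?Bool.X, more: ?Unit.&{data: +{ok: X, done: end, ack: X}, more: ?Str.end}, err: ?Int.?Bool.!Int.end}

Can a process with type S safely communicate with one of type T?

YES

!Bool ‖ ?Bool  ok
  rec X ‖ rec X  ok (binder kept)
    &{data,more,err} ‖ +{data,more,err}  ok label sets agree
      [data]
        !Unit ‖ ?Unit  ok
          !Str ‖ ?Str  ok
            !Bool ‖ ?Bool  ok
              X ‖ X  ok
      [more]
        !Unit ‖ ?Unit  ok
          +{data,more} ‖ &{data,more}  ok label sets agree
            [data]
              &{ok,done,ack} ‖ +{ok,done,ack}  ok label sets agree
                [ok]
                  X ‖ X  ok
                [done]
                  end ‖ end  ok
                [ack]
                  X ‖ X  ok
            [more]
              !Str ‖ ?Str  ok
                end ‖ end  ok
      [err]
        !Int ‖ ?Int  ok
          !Bool ‖ ?Bool  ok
            ?Int ‖ !Int  ok
              end ‖ end  ok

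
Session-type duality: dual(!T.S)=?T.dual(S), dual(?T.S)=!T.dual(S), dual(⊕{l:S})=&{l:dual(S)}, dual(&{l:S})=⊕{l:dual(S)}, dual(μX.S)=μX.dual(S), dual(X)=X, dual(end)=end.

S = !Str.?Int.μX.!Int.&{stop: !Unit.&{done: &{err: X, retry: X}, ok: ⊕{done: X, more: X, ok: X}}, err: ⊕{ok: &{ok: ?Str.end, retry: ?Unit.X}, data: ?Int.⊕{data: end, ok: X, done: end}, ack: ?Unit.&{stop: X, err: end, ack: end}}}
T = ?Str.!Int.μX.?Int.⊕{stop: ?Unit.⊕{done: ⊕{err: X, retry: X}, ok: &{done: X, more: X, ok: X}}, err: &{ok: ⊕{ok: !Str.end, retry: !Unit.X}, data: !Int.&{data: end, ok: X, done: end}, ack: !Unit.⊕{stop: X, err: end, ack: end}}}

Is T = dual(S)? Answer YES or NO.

YES

!Str | ?Str  ✓
  ?Int | !Int  ✓
    μX | μX  ✓ (binder kept)
      !Int | ?Int  ✓
        &{stop,err} | ⊕{stop,err}  ✓ labels match
          case stop:
            !Unit | ?Unit  ✓
              &{done,ok} | ⊕{done,ok}  ✓ labels match
                case done:
                  &{err,retry} | ⊕{err,retry}  ✓ labels match
                    case err:
                      X | X  ✓
                    case retry:
                      X | X  ✓
                case ok:
                  ⊕{done,more,ok} | &{done,more,ok}  ✓ labels match
                    case done:
                      X | X  ✓
                    case more:
                      X | X  ✓
                    case ok:
                      X | X  ✓
          case err:
            ⊕{ok,data,ack} | &{ok,data,ack}  ✓ labels match
              case ok:
                &{ok,retry} | ⊕{ok,retry}  ✓ labels match
                  case ok:
                    ?Str | !Str  ✓
                      end | end  ✓
                  case retry:
                    ?Unit | !Unit  ✓
                      X | X  ✓
              case data:
                ?Int | !Int  ✓
                  ⊕{data,ok,done} | &{data,ok,done}  ✓ labels match
                    case data:
                      end | end  ✓
                    case ok:
                      X | X  ✓
                    case done:
                      end | end  ✓
              case ack:
                ?Unit | !Unit  ✓
                  &{stop,err,ack} | ⊕{stop,err,ack}  ✓ labels match
                    case stop:
                      X | X  ✓
                    case err:
                      end | end  ✓
                    case ack:
                      end | end  ✓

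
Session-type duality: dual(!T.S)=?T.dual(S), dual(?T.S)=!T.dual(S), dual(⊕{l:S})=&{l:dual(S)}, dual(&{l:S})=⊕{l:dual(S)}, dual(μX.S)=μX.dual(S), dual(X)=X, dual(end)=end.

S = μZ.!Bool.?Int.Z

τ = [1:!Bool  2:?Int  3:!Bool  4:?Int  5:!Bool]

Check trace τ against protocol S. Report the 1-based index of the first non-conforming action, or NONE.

NONE

step 1: !Bool  ✓  now at ?Int.μZ.…
step 2: ?Int  ✓  now at μZ.…
step 3: !Bool  ✓  now at ?Int.μZ.…
step 4: ?Int  ✓  now at μZ.…
step 5: !Bool  ✓  now at ?Int.μZ.…
all 5 steps conform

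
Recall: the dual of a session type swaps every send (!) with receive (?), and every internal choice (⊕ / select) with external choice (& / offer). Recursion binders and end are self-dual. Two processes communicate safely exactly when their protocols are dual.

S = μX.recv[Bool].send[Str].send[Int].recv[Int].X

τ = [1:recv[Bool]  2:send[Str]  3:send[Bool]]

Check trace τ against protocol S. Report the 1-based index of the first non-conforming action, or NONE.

3

[1] recv[Bool]  ✓  residual = send[Str].send[Int].recv[Int].μX.…
[2] send[Str]  ✓  residual = send[Int].recv[Int].μX.…
[3] got send[Bool], protocol expects send[Int]  ✗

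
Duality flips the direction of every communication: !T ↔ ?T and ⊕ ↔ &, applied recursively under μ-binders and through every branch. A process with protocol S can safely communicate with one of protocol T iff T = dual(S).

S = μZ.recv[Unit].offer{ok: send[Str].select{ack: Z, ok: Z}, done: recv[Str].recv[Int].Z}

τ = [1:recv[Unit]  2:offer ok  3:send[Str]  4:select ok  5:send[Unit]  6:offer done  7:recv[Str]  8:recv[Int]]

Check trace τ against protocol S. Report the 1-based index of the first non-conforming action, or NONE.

5

@1 recv[Unit]  match  residual = offer{ok: send[Str].select{ack: μZ.…, ok: μZ.…}, done: recv[Str].recv[Int].μZ.…}
@2 offer ok  match  residual = send[Str].select{ack: μZ.…, ok: μZ.…}
@3 send[Str]  match  residual = select{ack: μZ.…, ok: μZ.…}
@4 select ok  match  residual = μZ.…
@5 got send[Unit], protocol expects recv[Unit]  ✗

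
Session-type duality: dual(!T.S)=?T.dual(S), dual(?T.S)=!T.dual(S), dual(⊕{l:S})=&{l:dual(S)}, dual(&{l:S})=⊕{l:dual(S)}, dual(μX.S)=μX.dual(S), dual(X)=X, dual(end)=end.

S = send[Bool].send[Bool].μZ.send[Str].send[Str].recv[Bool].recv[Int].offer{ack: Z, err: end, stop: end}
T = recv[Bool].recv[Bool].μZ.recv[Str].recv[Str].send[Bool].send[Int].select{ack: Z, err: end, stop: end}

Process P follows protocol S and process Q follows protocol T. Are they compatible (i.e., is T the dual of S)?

YES

send[Bool] ‖ recv[Bool]  ok
  send[Bool] ‖ recv[Bool]  ok
    μZ ‖ μZ  ok (binder kept)
      send[Str] ‖ recv[Str]  ok
        send[Str] ‖ recv[Str]  ok
          recv[Bool] ‖ send[Bool]  ok
            recv[Int] ‖ send[Int]  ok
              offer{ack,err,stop} ‖ select{ack,err,stop}  ok same labels
                [ack]
                  Z ‖ Z  ok
                [err]
                  end ‖ end  ok
                [stop]
                  end ‖ end  ok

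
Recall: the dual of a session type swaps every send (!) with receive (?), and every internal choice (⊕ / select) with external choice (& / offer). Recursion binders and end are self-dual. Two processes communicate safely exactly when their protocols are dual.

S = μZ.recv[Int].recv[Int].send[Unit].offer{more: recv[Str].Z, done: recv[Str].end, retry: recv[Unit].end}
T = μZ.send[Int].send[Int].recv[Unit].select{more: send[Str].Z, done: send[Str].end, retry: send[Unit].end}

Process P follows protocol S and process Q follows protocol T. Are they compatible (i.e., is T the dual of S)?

μZ | μZ  ✓ (binder kept)
  recv[Int] | send[Int]  ✓
    recv[Int] | send[Int]  ✓
      send[Unit] | recv[Unit]  ✓
        offer{more,done,retry} | select{more,done,retry}  ✓ label sets agree
          [more]
            recv[Str] | send[Str]  ✓
              Z | Z  ✓
          [done]
            recv[Str] | send[Str]  ✓
              end | end  ✓
          [retry]
            recv[Unit] | send[Unit]  ✓
              end | end  ✓

YES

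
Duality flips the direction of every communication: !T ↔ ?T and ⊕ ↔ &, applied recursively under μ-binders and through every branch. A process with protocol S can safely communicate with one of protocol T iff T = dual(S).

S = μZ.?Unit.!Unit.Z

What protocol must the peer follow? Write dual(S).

μZ.!Unit.?Unit.Z

μZ = μZ  (binder kept)
  ?Unit = !Unit
    !Unit = ?Unit
      Z ↦ Z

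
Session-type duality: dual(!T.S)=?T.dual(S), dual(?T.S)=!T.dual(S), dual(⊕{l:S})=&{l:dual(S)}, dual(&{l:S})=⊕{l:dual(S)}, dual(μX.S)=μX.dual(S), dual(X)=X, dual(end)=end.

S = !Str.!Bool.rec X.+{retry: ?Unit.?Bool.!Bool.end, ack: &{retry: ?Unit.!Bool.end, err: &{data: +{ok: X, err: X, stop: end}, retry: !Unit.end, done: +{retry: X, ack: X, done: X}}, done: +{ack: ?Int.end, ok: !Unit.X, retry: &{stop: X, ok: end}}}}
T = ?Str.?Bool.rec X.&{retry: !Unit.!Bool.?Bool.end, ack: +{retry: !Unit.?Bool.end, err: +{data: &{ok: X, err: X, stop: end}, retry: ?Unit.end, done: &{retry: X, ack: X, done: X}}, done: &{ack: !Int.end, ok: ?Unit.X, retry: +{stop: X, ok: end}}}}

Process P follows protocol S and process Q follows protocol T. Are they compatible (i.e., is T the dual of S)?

!Str ‖ ?Str  ok
  !Bool ‖ ?Bool  ok
    rec X ‖ rec X  ok (binder kept)
      +{retry,ack} ‖ &{retry,ack}  ok same labels
        • retry:
          ?Unit ‖ !Unit  ok
            ?Bool ‖ !Bool  ok
              !Bool ‖ ?Bool  ok
                end ‖ end  ok
        • ack:
          &{retry,err,done} ‖ +{retry,err,done}  ok same labels
            • retry:
              ?Unit ‖ !Unit  ok
                !Bool ‖ ?Bool  ok
                  end ‖ end  ok
            • err:
              &{data,retry,done} ‖ +{data,retry,done}  ok same labels
                • data:
                  +{ok,err,stop} ‖ &{ok,err,stop}  ok same labels
                    • ok:
                      X ‖ X  ok
                    • err:
                      X ‖ X  ok
                    • stop:
                      end ‖ end  ok
                • retry:
                  !Unit ‖ ?Unit  ok
                    end ‖ end  ok
                • done:
                  +{retry,ack,done} ‖ &{retry,ack,done}  ok same labels
                    • retry:
                      X ‖ X  ok
                    • ack:
                      X ‖ X  ok
                    • done:
                      X ‖ X  ok
            • done:
              +{ack,ok,retry} ‖ &{ack,ok,retry}  ok same labels
                • ack:
                  ?Int ‖ !Int  ok
                    end ‖ end  ok
                • ok:
                  !Unit ‖ ?Unit  ok
                    X ‖ X  ok
                • retry:
                  &{stop,ok} ‖ +{stop,ok}  ok same labels
                    • stop:
                      X ‖ X  ok
                    • ok:
                      end ‖ end  ok

YES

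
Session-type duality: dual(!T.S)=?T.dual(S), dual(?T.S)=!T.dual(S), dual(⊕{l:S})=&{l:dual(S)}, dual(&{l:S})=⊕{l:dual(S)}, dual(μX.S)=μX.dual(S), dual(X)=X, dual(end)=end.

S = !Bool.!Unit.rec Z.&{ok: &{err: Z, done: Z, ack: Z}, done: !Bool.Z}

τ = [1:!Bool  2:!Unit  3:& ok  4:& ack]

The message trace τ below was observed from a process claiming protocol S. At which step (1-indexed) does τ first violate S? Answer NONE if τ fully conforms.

[1] !Bool  match  cont: !Unit.rec Z.…
[2] !Unit  match  cont: rec Z.…
[3] & ok  match  cont: &{err: rec Z.…, done: rec Z.…, ack: rec Z.…}
[4] & ack  match  cont: rec Z.…
all 4 steps conform

NONE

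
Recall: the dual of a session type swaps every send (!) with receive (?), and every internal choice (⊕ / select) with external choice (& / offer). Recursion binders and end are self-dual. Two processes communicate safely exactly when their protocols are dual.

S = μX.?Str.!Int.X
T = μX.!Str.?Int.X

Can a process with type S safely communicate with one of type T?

YES

μX | μX  ✓ (rec unchanged)
  ?Str | !Str  ✓
    !Int | ?Int  ✓
      X | X  ✓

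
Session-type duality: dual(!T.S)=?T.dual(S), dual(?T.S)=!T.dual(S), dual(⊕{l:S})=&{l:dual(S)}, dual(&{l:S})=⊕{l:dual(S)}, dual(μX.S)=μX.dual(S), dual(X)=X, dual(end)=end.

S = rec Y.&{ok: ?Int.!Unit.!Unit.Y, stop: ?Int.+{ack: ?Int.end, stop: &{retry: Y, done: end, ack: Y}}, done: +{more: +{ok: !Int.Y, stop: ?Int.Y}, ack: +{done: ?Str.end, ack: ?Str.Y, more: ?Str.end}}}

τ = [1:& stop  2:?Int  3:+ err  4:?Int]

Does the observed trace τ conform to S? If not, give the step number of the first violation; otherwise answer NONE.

3

[1] & stop  ok  now at ?Int.+{ack: ?Int.end, stop: &{retry: rec Y.…, done: end, ack: rec Y.…}}
[2] ?Int  ok  now at +{ack: ?Int.end, stop: &{retry: rec Y.…, done: end, ack: rec Y.…}}
[3] got + err, protocol expects + ack or + stop  ✗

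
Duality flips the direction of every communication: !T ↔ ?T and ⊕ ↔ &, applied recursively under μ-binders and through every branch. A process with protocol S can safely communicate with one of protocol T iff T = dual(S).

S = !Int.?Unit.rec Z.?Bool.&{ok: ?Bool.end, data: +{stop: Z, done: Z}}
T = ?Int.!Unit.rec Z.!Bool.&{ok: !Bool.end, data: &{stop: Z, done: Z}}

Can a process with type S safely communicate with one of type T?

NO

!Int vs ?Int  match
  ?Unit vs !Unit  match
    rec Z vs rec Z  match (μ self-dual)
      ?Bool vs !Bool  match
        &{ok,data} vs &{ok,data}  ✗ choice polarity not flipped — not dual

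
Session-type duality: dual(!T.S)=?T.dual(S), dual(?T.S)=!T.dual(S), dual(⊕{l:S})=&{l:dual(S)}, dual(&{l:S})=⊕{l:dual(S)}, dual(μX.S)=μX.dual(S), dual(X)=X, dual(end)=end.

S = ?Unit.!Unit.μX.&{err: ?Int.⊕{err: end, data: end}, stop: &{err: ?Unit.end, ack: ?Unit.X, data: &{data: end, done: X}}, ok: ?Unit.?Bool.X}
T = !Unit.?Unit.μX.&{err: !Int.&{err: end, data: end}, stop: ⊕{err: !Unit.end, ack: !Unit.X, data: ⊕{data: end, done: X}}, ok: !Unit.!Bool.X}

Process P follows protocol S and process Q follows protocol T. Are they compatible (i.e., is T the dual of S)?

NO

?Unit vs !Unit  match
  !Unit vs ?Unit  match
    μX vs μX  match (rec unchanged)
      &{err,stop,ok} vs &{err,stop,ok}  ✗ choice polarity not flipped — not dual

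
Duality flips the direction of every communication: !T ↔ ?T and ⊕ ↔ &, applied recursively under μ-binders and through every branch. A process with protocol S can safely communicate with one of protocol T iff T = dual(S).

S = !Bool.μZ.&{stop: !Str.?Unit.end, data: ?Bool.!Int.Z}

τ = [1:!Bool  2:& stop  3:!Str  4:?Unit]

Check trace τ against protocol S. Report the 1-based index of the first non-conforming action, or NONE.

NONE

@1 !Bool  ✓  state: μZ.…
@2 & stop  ✓  state: !Str.?Unit.end
@3 !Str  ✓  state: ?Unit.end
@4 ?Unit  ✓  state: end
τ conforms to S (length 4)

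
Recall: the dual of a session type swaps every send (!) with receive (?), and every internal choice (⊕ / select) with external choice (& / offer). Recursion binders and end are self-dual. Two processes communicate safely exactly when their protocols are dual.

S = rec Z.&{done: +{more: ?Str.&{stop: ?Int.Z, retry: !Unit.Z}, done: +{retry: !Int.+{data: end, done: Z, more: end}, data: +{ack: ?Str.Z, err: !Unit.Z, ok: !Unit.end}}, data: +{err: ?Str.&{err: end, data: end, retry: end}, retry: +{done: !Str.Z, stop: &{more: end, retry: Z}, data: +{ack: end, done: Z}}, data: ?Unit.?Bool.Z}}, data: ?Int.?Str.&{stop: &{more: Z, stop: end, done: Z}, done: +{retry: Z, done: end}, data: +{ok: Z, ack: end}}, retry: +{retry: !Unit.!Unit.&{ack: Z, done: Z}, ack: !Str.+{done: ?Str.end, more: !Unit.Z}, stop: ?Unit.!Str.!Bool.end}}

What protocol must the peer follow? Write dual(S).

rec Z ↦ rec Z  (rec unchanged)
  &{done,data,retry} ↦ +{done,data,retry}  (&→⊕)
    case done:
      +{more,done,data} ↦ &{more,done,data}  (⊕→&)
        case more:
          ?Str ↦ !Str
            &{stop,retry} ↦ +{stop,retry}  (&→⊕)
              case stop:
                ?Int ↦ !Int
                  Z ↦ Z
              case retry:
                !Unit ↦ ?Unit
                  Z ↦ Z
        case done:
          +{retry,data} ↦ &{retry,data}  (⊕→&)
            case retry:
              !Int ↦ ?Int
                +{data,done,more} ↦ &{data,done,more}  (⊕→&)
                  case data:
                    end ↦ end
                  case done:
                    Z ↦ Z
                  case more:
                    end ↦ end
            case data:
              +{ack,err,ok} ↦ &{ack,err,ok}  (⊕→&)
                case ack:
                  ?Str ↦ !Str
                    Z ↦ Z
                case err:
                  !Unit ↦ ?Unit
                    Z ↦ Z
                case ok:
                  !Unit ↦ ?Unit
                    end ↦ end
        case data:
          +{err,retry,data} ↦ &{err,retry,data}  (⊕→&)
            case err:
              ?Str ↦ !Str
                &{err,data,retry} ↦ +{err,data,retry}  (&→⊕)
                  case err:
                    end ↦ end
                  case data:
                    end ↦ end
                  case retry:
                    end ↦ end
            case retry:
              +{done,stop,data} ↦ &{done,stop,data}  (⊕→&)
                case done:
                  !Str ↦ ?Str
                    Z ↦ Z
                case stop:
                  &{more,retry} ↦ +{more,retry}  (&→⊕)
                    case more:
                      end ↦ end
                    case retry:
                      Z ↦ Z
                case data:
                  +{ack,done} ↦ &{ack,done}  (⊕→&)
                    case ack:
                      end ↦ end
                    case done:
                      Z ↦ Z
            case data:
              ?Unit ↦ !Unit
                ?Bool ↦ !Bool
                  Z ↦ Z
    case data:
      ?Int ↦ !Int
        ?Str ↦ !Str
          &{stop,done,data} ↦ +{stop,done,data}  (&→⊕)
            case stop:
              &{more,stop,done} ↦ +{more,stop,done}  (&→⊕)
                case more:
                  Z ↦ Z
                case stop:
                  end ↦ end
                case done:
                  Z ↦ Z
            case done:
              +{retry,done} ↦ &{retry,done}  (⊕→&)
                case retry:
                  Z ↦ Z
                case done:
                  end ↦ end
            case data:
              +{ok,ack} ↦ &{ok,ack}  (⊕→&)
                case ok:
                  Z ↦ Z
                case ack:
                  end ↦ end
    case retry:
      +{retry,ack,stop} ↦ &{retry,ack,stop}  (⊕→&)
        case retry:
          !Unit ↦ ?Unit
            !Unit ↦ ?Unit
              &{ack,done} ↦ +{ack,done}  (&→⊕)
                case ack:
                  Z ↦ Z
                case done:
                  Z ↦ Z
        case ack:
          !Str ↦ ?Str
            +{done,more} ↦ &{done,more}  (⊕→&)
              case done:
                ?Str ↦ !Str
                  end ↦ end
              case more:
                !Unit ↦ ?Unit
                  Z ↦ Z
        case stop:
          ?Unit ↦ !Unit
            !Str ↦ ?Str
              !Bool ↦ ?Bool
                end ↦ end

rec Z.+{done: &{more: !Str.+{stop: !Int.Z, retry: ?Unit.Z}, done: &{retry: ?Int.&{data: end, done: Z, more: end}, data: &{ack: !Str.Z, err: ?Unit.Z, ok: ?Unit.end}}, data: &{err: !Str.+{err: end, data: end, retry: end}, retry: &{done: ?Str.Z, stop: +{more: end, retry: Z}, data: &{ack: end, done: Z}}, data: !Unit.!Bool.Z}}, data: !Int.!Str.+{stop: +{more: Z, stop: end, done: Z}, done: &{retry: Z, done: end}, data: &{ok: Z, ack: end}}, retry: &{retry: ?Unit.?Unit.+{ack: Z, done: Z}, ack: ?Str.&{done: !Str.end, more: ?Unit.Z}, stop: !Unit.?Str.?Bool.end}}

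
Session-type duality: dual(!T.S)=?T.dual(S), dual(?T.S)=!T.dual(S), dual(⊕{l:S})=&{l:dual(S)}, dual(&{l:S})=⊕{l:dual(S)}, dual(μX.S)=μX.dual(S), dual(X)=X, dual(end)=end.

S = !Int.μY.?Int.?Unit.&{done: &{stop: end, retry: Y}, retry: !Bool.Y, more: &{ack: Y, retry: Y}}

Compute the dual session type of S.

!Int ↦ ?Int
  μY ↦ μY  (rec unchanged)
    ?Int ↦ !Int
      ?Unit ↦ !Unit
        &{done,retry,more} ↦ ⊕{done,retry,more}  (external→internal)
          • done:
            &{stop,retry} ↦ ⊕{stop,retry}  (external→internal)
              • stop:
                end ↦ end
              • retry:
                Y ↦ Y
          • retry:
            !Bool ↦ ?Bool
              Y ↦ Y
          • more:
            &{ack,retry} ↦ ⊕{ack,retry}  (external→internal)
              • ack:
                Y ↦ Y
              • retry:
                Y ↦ Y

?Int.μY.!Int.!Unit.⊕{done: ⊕{stop: end, retry: Y}, retry: ?Bool.Y, more: ⊕{ack: Y, retry: Y}}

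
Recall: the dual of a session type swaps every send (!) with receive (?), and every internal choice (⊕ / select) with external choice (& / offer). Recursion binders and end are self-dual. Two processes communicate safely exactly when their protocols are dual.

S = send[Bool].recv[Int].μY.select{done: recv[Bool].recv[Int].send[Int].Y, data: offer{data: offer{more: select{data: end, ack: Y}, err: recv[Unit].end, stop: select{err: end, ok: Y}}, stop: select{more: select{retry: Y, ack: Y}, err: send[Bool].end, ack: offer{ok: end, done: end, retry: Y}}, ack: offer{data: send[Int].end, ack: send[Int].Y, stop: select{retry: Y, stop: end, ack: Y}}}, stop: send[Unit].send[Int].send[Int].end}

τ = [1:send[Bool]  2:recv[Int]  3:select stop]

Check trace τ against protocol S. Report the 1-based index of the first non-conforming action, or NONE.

[1] send[Bool]  ok  now at recv[Int].μY.…
[2] recv[Int]  ok  now at μY.…
[3] select stop  ok  now at send[Unit].send[Int].send[Int].end
all 3 steps conform

NONE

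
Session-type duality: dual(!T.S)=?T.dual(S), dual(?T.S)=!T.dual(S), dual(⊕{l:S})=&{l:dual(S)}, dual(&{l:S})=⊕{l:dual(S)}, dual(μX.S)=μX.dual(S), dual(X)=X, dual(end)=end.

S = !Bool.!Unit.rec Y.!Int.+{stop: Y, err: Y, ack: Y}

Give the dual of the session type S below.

?Bool.?Unit.rec Y.?Int.&{stop: Y, err: Y, ack: Y}

!Bool → ?Bool
  !Unit → ?Unit
    rec Y → rec Y  (binder kept)
      !Int → ?Int
        +{stop,err,ack} → &{stop,err,ack}  (internal→external)
          [stop]
            Y self-dual
          [err]
            Y self-dual
          [ack]
            Y self-dual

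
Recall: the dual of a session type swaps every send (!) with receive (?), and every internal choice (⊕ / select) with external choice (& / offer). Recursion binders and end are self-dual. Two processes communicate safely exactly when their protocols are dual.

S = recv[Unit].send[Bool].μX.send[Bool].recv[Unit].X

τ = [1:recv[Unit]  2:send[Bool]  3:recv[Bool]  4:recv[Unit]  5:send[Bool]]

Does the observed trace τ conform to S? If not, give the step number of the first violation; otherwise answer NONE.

3

[1] recv[Unit]  match  cont: send[Bool].μX.…
[2] send[Bool]  match  cont: μX.…
[3] got recv[Bool], protocol expects send[Bool]  ✗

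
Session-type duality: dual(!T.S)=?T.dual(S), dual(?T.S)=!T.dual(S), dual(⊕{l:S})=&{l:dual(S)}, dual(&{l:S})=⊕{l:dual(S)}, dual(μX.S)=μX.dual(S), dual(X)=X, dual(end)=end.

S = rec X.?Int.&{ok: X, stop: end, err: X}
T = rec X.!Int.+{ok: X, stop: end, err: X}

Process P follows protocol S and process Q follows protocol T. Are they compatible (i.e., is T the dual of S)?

rec X vs rec X  ok (binder kept)
  ?Int vs !Int  ok
    &{ok,stop,err} vs +{ok,stop,err}  ok labels match
      • ok:
        X vs X  ok
      • stop:
        end vs end  ok
      • err:
        X vs X  ok

YES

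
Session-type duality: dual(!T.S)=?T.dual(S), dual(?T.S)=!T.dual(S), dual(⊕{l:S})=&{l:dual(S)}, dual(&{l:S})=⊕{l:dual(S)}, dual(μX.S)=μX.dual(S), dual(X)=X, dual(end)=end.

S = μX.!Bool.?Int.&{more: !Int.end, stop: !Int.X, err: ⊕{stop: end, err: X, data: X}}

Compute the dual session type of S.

μX → μX  (binder kept)
  !Bool → ?Bool
    ?Int → !Int
      &{more,stop,err} → ⊕{more,stop,err}  (offer→select)
        • more:
          !Int → ?Int
            end self-dual
        • stop:
          !Int → ?Int
            X self-dual
        • err:
          ⊕{stop,err,data} → &{stop,err,data}  (internal→external)
            • stop:
              end self-dual
            • err:
              X self-dual
            • data:
              X self-dual

μX.?Bool.!Int.⊕{more: ?Int.end, stop: ?Int.X, err: &{stop: end, err: X, data: X}}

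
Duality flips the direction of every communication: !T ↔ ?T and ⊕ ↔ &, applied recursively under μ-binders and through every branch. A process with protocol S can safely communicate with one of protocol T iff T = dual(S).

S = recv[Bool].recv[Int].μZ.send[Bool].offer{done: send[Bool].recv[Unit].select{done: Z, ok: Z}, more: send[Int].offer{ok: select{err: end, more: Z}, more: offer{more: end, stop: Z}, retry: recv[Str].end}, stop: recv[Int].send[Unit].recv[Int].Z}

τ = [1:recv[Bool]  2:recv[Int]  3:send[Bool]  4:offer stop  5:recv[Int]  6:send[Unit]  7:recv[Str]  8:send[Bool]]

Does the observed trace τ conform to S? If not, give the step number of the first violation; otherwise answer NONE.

7

step 1: recv[Bool]  match  state: recv[Int].μZ.…
step 2: recv[Int]  match  state: μZ.…
step 3: send[Bool]  match  state: offer{done: send[Bool].recv[Unit].select{done: μZ.…, ok: μZ.…}, more: send[Int].offer{ok: select{err: end, more: μZ.…}, more: offer{more: end, stop: μZ.…}, retry: recv[Str].end}, stop: recv[Int].send[Unit].recv[Int].μZ.…}
step 4: offer stop  match  state: recv[Int].send[Unit].recv[Int].μZ.…
step 5: recv[Int]  match  state: send[Unit].recv[Int].μZ.…
step 6: send[Unit]  match  state: recv[Int].μZ.…
step 7: got recv[Str], protocol expects recv[Int]  ✗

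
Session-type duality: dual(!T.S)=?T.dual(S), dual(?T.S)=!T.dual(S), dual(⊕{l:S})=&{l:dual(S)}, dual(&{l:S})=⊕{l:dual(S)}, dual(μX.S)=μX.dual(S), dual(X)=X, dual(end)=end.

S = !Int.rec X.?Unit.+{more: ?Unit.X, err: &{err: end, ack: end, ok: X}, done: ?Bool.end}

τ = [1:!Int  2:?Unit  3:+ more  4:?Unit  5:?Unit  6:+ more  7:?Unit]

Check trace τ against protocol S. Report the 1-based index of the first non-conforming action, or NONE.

@1 !Int  match  state: rec X.…
@2 ?Unit  match  state: +{more: ?Unit.rec X.…, err: &{err: end, ack: end, ok: rec X.…}, done: ?Bool.end}
@3 + more  match  state: ?Unit.rec X.…
@4 ?Unit  match  state: rec X.…
@5 ?Unit  match  state: +{more: ?Unit.rec X.…, err: &{err: end, ack: end, ok: rec X.…}, done: ?Bool.end}
@6 + more  match  state: ?Unit.rec X.…
@7 ?Unit  match  state: rec X.…
τ conforms to S (length 7)

NONE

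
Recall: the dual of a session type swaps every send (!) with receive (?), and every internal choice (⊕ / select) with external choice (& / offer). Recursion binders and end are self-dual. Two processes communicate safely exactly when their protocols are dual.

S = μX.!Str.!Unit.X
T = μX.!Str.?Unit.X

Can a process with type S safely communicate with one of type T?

NO

μX vs μX  match (μ self-dual)
  !Str vs !Str  ✗ same direction on both sides — not dual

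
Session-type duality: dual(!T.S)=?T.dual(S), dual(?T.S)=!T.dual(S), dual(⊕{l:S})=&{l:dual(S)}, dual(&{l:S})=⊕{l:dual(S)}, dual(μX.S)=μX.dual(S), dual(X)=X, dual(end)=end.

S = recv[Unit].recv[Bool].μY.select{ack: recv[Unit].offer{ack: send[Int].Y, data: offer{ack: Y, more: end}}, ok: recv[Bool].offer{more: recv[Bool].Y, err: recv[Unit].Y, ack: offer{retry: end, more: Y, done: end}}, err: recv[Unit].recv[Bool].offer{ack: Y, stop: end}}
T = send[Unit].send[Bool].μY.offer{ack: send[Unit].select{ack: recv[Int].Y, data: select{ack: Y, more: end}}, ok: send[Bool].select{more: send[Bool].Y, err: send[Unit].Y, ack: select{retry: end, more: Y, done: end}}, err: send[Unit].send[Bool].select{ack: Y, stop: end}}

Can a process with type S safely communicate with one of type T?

recv[Unit] ‖ send[Unit]  ok
  recv[Bool] ‖ send[Bool]  ok
    μY ‖ μY  ok (μ self-dual)
      select{ack,ok,err} ‖ offer{ack,ok,err}  ok same labels
        case ack:
          recv[Unit] ‖ send[Unit]  ok
            offer{ack,data} ‖ select{ack,data}  ok same labels
              case ack:
                send[Int] ‖ recv[Int]  ok
                  Y ‖ Y  ok
              case data:
                offer{ack,more} ‖ select{ack,more}  ok same labels
                  case ack:
                    Y ‖ Y  ok
                  case more:
                    end ‖ end  ok
        case ok:
          recv[Bool] ‖ send[Bool]  ok
            offer{more,err,ack} ‖ select{more,err,ack}  ok same labels
              case more:
                recv[Bool] ‖ send[Bool]  ok
                  Y ‖ Y  ok
              case err:
                recv[Unit] ‖ send[Unit]  ok
                  Y ‖ Y  ok
              case ack:
                offer{retry,more,done} ‖ select{retry,more,done}  ok same labels
                  case retry:
                    end ‖ end  ok
                  case more:
                    Y ‖ Y  ok
                  case done:
                    end ‖ end  ok
        case err:
          recv[Unit] ‖ send[Unit]  ok
            recv[Bool] ‖ send[Bool]  ok
              offer{ack,stop} ‖ select{ack,stop}  ok same labels
                case ack:
                  Y ‖ Y  ok
                case stop:
                  end ‖ end  ok

YES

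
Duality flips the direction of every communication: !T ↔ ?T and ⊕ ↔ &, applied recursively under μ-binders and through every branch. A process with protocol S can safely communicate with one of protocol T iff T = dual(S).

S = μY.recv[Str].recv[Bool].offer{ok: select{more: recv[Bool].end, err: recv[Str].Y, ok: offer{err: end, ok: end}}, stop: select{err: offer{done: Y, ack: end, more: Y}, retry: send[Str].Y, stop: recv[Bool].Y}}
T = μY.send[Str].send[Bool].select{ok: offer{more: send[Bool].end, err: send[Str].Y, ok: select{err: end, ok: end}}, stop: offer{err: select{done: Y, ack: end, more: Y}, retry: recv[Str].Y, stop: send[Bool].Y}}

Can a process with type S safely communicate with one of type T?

μY | μY  match (μ self-dual)
  recv[Str] | send[Str]  match
    recv[Bool] | send[Bool]  match
      offer{ok,stop} | select{ok,stop}  match label sets agree
        • ok:
          select{more,err,ok} | offer{more,err,ok}  match label sets agree
            • more:
              recv[Bool] | send[Bool]  match
                end | end  match
            • err:
              recv[Str] | send[Str]  match
                Y | Y  match
            • ok:
              offer{err,ok} | select{err,ok}  match label sets agree
                • err:
                  end | end  match
                • ok:
                  end | end  match
        • stop:
          select{err,retry,stop} | offer{err,retry,stop}  match label sets agree
            • err:
              offer{done,ack,more} | select{done,ack,more}  match label sets agree
                • done:
                  Y | Y  match
                • ack:
                  end | end  match
                • more:
                  Y | Y  match
            • retry:
              send[Str] | recv[Str]  match
                Y | Y  match
            • stop:
              recv[Bool] | send[Bool]  match
                Y | Y  match

YES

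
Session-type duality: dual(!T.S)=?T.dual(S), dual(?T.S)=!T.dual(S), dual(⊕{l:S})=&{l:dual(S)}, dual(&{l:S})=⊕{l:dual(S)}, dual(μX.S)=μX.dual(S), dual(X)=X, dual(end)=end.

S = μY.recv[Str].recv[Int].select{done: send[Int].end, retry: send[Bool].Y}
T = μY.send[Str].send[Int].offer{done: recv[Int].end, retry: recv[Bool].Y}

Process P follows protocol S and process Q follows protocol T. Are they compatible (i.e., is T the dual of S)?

μY ‖ μY  match (μ self-dual)
  recv[Str] ‖ send[Str]  match
    recv[Int] ‖ send[Int]  match
      select{done,retry} ‖ offer{done,retry}  match label sets agree
        [done]
          send[Int] ‖ recv[Int]  match
            end ‖ end  match
        [retry]
          send[Bool] ‖ recv[Bool]  match
            Y ‖ Y  match

YES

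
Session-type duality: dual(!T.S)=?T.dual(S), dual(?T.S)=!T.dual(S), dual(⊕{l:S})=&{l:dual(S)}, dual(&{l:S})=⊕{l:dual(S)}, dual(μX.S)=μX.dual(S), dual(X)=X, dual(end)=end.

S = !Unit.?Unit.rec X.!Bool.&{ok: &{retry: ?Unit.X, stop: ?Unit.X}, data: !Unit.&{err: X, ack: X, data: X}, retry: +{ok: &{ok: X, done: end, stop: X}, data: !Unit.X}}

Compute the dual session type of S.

?Unit.!Unit.rec X.?Bool.+{ok: +{retry: !Unit.X, stop: !Unit.X}, data: ?Unit.+{err: X, ack: X, data: X}, retry: &{ok: +{ok: X, done: end, stop: X}, data: ?Unit.X}}

!Unit ↦ ?Unit
  ?Unit ↦ !Unit
    rec X ↦ rec X  (binder kept)
      !Bool ↦ ?Bool
        &{ok,data,retry} ↦ +{ok,data,retry}  (offer→select)
          case ok:
            &{retry,stop} ↦ +{retry,stop}  (offer→select)
              case retry:
                ?Unit ↦ !Unit
                  X ↦ X
              case stop:
                ?Unit ↦ !Unit
                  X ↦ X
          case data:
            !Unit ↦ ?Unit
              &{err,ack,data} ↦ +{err,ack,data}  (offer→select)
                case err:
                  X ↦ X
                case ack:
                  X ↦ X
                case data:
                  X ↦ X
          case retry:
            +{ok,data} ↦ &{ok,data}  (select→offer)
              case ok:
                &{ok,done,stop} ↦ +{ok,done,stop}  (offer→select)
                  case ok:
                    X ↦ X
                  case done:
                    end ↦ end
                  case stop:
                    X ↦ X
              case data:
                !Unit ↦ ?Unit
                  X ↦ X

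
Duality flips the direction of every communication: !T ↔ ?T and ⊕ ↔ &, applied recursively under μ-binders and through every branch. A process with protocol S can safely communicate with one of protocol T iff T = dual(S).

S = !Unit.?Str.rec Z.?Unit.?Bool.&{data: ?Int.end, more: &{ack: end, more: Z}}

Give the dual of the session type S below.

!Unit → ?Unit
  ?Str → !Str
    rec Z → rec Z  (rec unchanged)
      ?Unit → !Unit
        ?Bool → !Bool
          &{data,more} → +{data,more}  (external→internal)
            [data]
              ?Int → !Int
                end ↦ end
            [more]
              &{ack,more} → +{ack,more}  (external→internal)
                [ack]
                  end ↦ end
                [more]
                  Z ↦ Z

?Unit.!Str.rec Z.!Unit.!Bool.+{data: !Int.end, more: +{ack: end, more: Z}}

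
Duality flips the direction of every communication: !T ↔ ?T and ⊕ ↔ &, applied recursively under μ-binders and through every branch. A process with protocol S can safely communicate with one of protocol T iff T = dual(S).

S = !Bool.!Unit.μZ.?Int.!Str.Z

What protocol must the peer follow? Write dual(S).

?Bool.?Unit.μZ.!Int.?Str.Z

!Bool → ?Bool
  !Unit → ?Unit
    μZ → μZ  (rec unchanged)
      ?Int → !Int
        !Str → ?Str
          Z self-dual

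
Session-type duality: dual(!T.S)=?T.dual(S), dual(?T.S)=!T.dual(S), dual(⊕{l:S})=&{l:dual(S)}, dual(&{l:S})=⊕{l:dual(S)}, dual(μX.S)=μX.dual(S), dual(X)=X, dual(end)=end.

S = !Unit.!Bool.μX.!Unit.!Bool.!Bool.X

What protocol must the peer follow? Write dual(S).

?Unit.?Bool.μX.?Unit.?Bool.?Bool.X

!Unit ↦ ?Unit
  !Bool ↦ ?Bool
    μX ↦ μX  (binder kept)
      !Unit ↦ ?Unit
        !Bool ↦ ?Bool
          !Bool ↦ ?Bool
            X self-dual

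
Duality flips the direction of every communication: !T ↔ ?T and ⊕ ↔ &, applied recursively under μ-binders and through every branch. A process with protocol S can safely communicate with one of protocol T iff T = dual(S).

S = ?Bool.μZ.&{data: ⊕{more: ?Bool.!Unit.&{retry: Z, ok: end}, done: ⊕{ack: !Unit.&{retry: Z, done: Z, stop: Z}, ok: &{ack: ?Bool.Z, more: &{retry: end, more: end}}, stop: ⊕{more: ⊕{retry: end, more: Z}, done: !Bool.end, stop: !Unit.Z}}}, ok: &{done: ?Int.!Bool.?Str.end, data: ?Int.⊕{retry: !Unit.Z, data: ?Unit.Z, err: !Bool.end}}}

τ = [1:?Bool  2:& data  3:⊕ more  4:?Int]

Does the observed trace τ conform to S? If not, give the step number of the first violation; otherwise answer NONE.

4

step 1: ?Bool  match  now at μZ.…
step 2: & data  match  now at ⊕{more: ?Bool.!Unit.&{retry: μZ.…, ok: end}, done: ⊕{ack: !Unit.&{retry: μZ.…, done: μZ.…, stop: μZ.…}, ok: &{ack: ?Bool.μZ.…, more: &{retry: end, more: end}}, stop: ⊕{more: ⊕{retry: end, more: μZ.…}, done: !Bool.end, stop: !Unit.μZ.…}}}
step 3: ⊕ more  match  now at ?Bool.!Unit.&{retry: μZ.…, ok: end}
step 4: got ?Int, protocol expects ?Bool  ✗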